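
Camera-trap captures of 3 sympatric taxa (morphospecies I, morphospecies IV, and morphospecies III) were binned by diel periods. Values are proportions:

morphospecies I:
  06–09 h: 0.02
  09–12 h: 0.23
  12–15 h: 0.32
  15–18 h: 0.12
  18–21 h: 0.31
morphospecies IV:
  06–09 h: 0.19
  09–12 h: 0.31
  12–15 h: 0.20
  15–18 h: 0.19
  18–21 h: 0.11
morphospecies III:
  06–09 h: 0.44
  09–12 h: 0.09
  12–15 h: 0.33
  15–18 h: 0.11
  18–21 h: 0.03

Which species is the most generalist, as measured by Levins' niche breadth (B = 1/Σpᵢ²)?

morphospecies IV

Σp_Iᵢ² = 0.02² + 0.23² + 0.32² + 0.12² + 0.31² = 0.0004 + 0.0529 + 0.1024 + 0.0144 + 0.0961 = 0.2662
B_I = 1 / 0.2662 = 3.7566
Σp_IVᵢ² = 0.19² + 0.31² + 0.20² + 0.19² + 0.11² = 0.0361 + 0.0961 + 0.0400 + 0.0361 + 0.0121 = 0.2204
B_IV = 1 / 0.2204 = 4.5372
Σp_IIIᵢ² = 0.44² + 0.09² + 0.33² + 0.11² + 0.03² = 0.1936 + 0.0081 + 0.1089 + 0.0121 + 0.0009 = 0.3236
B_III = 1 / 0.3236 = 3.0902
Highest B → broadest niche (most generalist): morphospecies IV (B = 4.54).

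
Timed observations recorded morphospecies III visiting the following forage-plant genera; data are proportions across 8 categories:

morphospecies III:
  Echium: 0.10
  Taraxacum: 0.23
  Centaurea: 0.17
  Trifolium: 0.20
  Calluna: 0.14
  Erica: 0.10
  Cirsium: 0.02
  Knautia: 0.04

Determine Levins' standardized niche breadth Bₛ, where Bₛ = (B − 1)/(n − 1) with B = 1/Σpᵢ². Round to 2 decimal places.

0.73

Σpᵢ² = 0.10² + 0.23² + 0.17² + 0.20² + 0.14² + 0.10² + 0.02² + 0.04² = 0.0100 + 0.0529 + 0.0289 + 0.0400 + 0.0196 + 0.0100 + 0.0004 + 0.0016 = 0.1634
B = 1 / 0.1634 = 6.1200
Bₛ = (B − 1)/(n − 1) = (6.1200 − 1)/(8 − 1) = 5.1200/7 = 0.7314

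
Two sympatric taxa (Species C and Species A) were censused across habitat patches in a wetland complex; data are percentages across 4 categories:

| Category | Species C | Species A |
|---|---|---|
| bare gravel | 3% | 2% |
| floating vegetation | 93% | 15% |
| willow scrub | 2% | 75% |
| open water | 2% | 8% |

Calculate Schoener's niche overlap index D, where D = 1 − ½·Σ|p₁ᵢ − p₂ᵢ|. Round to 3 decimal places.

0.210

Convert percentages to proportions (divide by 100).
Σ|p₁ᵢ − p₂ᵢ| = 0.01 + 0.78 + 0.73 + 0.06 = 1.58
D = 1 − ½ × 1.58 = 1 − 0.790 = 0.21000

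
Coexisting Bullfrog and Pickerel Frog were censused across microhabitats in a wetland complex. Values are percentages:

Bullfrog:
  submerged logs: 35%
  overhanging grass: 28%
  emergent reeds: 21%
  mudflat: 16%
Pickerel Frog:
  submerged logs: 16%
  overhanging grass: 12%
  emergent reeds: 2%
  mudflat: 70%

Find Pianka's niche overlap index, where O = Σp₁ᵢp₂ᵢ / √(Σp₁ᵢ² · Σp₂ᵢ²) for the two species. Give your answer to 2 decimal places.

Convert percentages to proportions (divide by 100).
Σ p₁ᵢp₂ᵢ = 0.0560 + 0.0336 + 0.0042 + 0.1120 = 0.2058
Σp_1ᵢ² = 0.35² + 0.28² + 0.21² + 0.16² = 0.1225 + 0.0784 + 0.0441 + 0.0256 = 0.2706
Σp_2ᵢ² = 0.16² + 0.12² + 0.02² + 0.70² = 0.0256 + 0.0144 + 0.0004 + 0.4900 = 0.5304
O = 0.2058 / √(0.2706 × 0.5304) = 0.2058 / 0.37885 = 0.5432

0.54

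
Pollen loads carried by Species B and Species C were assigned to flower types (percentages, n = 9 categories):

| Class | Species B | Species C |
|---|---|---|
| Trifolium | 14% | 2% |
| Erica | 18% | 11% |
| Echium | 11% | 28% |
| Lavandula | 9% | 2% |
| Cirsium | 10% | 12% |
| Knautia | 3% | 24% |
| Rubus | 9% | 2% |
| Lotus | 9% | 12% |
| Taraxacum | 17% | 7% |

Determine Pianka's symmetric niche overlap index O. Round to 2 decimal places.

Convert percentages to proportions (divide by 100).
Σ p₁ᵢp₂ᵢ = 0.0028 + 0.0198 + 0.0308 + 0.0018 + 0.0120 + 0.0072 + 0.0018 + 0.0108 + 0.0119 = 0.0989
Σp_1ᵢ² = 0.14² + 0.18² + 0.11² + 0.09² + 0.10² + 0.03² + 0.09² + 0.09² + 0.17² = 0.0196 + 0.0324 + 0.0121 + 0.0081 + 0.0100 + 0.0009 + 0.0081 + 0.0081 + 0.0289 = 0.1282
Σp_2ᵢ² = 0.02² + 0.11² + 0.28² + 0.02² + 0.12² + 0.24² + 0.02² + 0.12² + 0.07² = 0.0004 + 0.0121 + 0.0784 + 0.0004 + 0.0144 + 0.0576 + 0.0004 + 0.0144 + 0.0049 = 0.1830
O = 0.0989 / √(0.1282 × 0.1830) = 0.0989 / 0.15317 = 0.6457

0.65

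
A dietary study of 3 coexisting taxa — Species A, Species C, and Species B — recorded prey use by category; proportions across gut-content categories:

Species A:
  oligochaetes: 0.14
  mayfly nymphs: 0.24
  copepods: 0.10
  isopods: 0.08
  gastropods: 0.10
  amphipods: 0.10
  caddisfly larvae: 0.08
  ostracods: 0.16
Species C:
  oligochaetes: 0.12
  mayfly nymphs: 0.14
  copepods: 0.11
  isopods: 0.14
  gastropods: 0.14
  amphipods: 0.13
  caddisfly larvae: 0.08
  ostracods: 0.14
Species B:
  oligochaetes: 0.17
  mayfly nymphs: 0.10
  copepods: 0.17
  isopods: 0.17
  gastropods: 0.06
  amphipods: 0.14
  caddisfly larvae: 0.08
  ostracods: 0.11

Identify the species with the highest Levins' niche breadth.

Σp_Aᵢ² = 0.14² + 0.24² + 0.10² + 0.08² + 0.10² + 0.10² + 0.08² + 0.16² = 0.0196 + 0.0576 + 0.0100 + 0.0064 + 0.0100 + 0.0100 + 0.0064 + 0.0256 = 0.1456
B_A = 1 / 0.1456 = 6.8681
Σp_Cᵢ² = 0.12² + 0.14² + 0.11² + 0.14² + 0.14² + 0.13² + 0.08² + 0.14² = 0.0144 + 0.0196 + 0.0121 + 0.0196 + 0.0196 + 0.0169 + 0.0064 + 0.0196 = 0.1282
B_C = 1 / 0.1282 = 7.8003
Σp_Bᵢ² = 0.17² + 0.10² + 0.17² + 0.17² + 0.06² + 0.14² + 0.08² + 0.11² = 0.0289 + 0.0100 + 0.0289 + 0.0289 + 0.0036 + 0.0196 + 0.0064 + 0.0121 = 0.1384
B_B = 1 / 0.1384 = 7.2254
Highest B → broadest niche (most generalist): Species C (B = 7.80).

Species C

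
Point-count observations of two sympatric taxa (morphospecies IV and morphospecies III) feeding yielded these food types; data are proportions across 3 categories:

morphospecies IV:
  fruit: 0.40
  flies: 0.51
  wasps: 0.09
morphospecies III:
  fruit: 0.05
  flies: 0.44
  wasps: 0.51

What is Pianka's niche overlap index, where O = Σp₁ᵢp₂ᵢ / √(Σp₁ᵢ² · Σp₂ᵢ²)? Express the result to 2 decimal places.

Σ p₁ᵢp₂ᵢ = 0.0200 + 0.2244 + 0.0459 = 0.2903
Σp_1ᵢ² = 0.40² + 0.51² + 0.09² = 0.1600 + 0.2601 + 0.0081 = 0.4282
Σp_2ᵢ² = 0.05² + 0.44² + 0.51² = 0.0025 + 0.1936 + 0.2601 = 0.4562
O = 0.2903 / √(0.4282 × 0.4562) = 0.2903 / 0.44198 = 0.6568

0.66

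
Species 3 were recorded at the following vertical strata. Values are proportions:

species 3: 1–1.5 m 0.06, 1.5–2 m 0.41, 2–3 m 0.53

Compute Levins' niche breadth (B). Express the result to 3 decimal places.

2.209

Σpᵢ² = 0.06² + 0.41² + 0.53² = 0.0036 + 0.1681 + 0.2809 = 0.4526
B = 1 / 0.4526 = 2.20946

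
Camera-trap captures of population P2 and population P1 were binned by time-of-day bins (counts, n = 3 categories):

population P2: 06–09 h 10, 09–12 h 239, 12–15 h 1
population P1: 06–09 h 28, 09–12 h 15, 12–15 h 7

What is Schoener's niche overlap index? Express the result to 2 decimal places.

Proportions for population P2 (n=250): 10/250=0.0400, 239/250=0.9560, 1/250=0.0040
Proportions for population P1 (n=50): 28/50=0.5600, 15/50=0.3000, 7/50=0.1400
Σ|p₁ᵢ − p₂ᵢ| = 0.5200 + 0.6560 + 0.1360 = 1.3120
D = 1 − ½ × 1.3120 = 1 − 0.65600 = 0.34400

0.34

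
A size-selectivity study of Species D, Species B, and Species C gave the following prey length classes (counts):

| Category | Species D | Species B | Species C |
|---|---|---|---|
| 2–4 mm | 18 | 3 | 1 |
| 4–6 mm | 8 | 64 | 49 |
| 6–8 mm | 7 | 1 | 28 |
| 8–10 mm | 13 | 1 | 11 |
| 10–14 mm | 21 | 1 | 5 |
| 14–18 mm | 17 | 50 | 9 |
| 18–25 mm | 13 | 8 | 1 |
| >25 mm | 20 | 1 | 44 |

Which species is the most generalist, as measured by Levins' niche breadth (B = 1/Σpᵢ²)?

Species D

Proportions for Species D (n=117): 18/117=0.1538, 8/117=0.0684, 7/117=0.0598, 13/117=0.1111, 21/117=0.1795, 17/117=0.1453, 13/117=0.1111, 20/117=0.1709
Proportions for Species B (n=129): 3/129=0.0233, 64/129=0.4961, 1/129=0.0078, 1/129=0.0078, 1/129=0.0078, 50/129=0.3876, 8/129=0.0620, 1/129=0.0078
Proportions for Species C (n=148): 1/148=0.0068, 49/148=0.3311, 28/148=0.1892, 11/148=0.0743, 5/148=0.0338, 9/148=0.0608, 1/148=0.0068, 44/148=0.2973
Σp_Dᵢ² = 0.1538² + 0.0684² + 0.0598² + 0.1111² + 0.1795² + 0.1453² + 0.1111² + 0.1709² = 0.023654 + 0.004679 + 0.003576 + 0.012343 + 0.032220 + 0.021112 + 0.012343 + 0.029207 = 0.139134
B_D = 1 / 0.139134 = 7.1873
Σp_Bᵢ² = 0.0233² + 0.4961² + 0.0078² + 0.0078² + 0.0078² + 0.3876² + 0.0620² + 0.0078² = 0.000543 + 0.246115 + 0.000061 + 0.000061 + 0.000061 + 0.150234 + 0.003844 + 0.000061 = 0.400980
B_B = 1 / 0.400980 = 2.4939
Σp_Cᵢ² = 0.0068² + 0.3311² + 0.1892² + 0.0743² + 0.0338² + 0.0608² + 0.0068² + 0.2973² = 0.000046 + 0.109627 + 0.035797 + 0.005520 + 0.001142 + 0.003697 + 0.000046 + 0.088387 = 0.244262
B_C = 1 / 0.244262 = 4.0940
Highest B → broadest niche (most generalist): Species D (B = 7.19).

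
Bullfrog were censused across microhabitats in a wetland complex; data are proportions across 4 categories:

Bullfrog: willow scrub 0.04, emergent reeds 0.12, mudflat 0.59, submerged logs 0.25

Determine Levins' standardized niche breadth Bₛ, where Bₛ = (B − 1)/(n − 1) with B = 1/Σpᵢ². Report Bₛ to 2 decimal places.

Σpᵢ² = 0.04² + 0.12² + 0.59² + 0.25² = 0.0016 + 0.0144 + 0.3481 + 0.0625 = 0.4266
B = 1 / 0.4266 = 2.3441
Bₛ = (B − 1)/(n − 1) = (2.3441 − 1)/(4 − 1) = 1.3441/3 = 0.4480

0.45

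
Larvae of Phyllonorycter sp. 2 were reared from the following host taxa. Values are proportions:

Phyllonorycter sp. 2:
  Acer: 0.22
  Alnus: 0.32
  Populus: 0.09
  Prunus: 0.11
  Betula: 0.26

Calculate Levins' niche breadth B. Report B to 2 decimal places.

Σpᵢ² = 0.22² + 0.32² + 0.09² + 0.11² + 0.26² = 0.0484 + 0.1024 + 0.0081 + 0.0121 + 0.0676 = 0.2386
B = 1 / 0.2386 = 4.1911

4.19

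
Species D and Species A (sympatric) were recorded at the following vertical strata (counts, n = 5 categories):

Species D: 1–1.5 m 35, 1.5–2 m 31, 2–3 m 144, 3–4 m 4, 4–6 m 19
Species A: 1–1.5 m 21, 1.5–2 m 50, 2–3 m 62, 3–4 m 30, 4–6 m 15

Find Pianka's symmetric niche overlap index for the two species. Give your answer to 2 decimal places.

0.86

Proportions for Species D (n=233): 35/233=0.1502, 31/233=0.1330, 144/233=0.6180, 4/233=0.0172, 19/233=0.0815
Proportions for Species A (n=178): 21/178=0.1180, 50/178=0.2809, 62/178=0.3483, 30/178=0.1685, 15/178=0.0843
Σ p₁ᵢp₂ᵢ = 0.017724 + 0.037360 + 0.215249 + 0.002898 + 0.006870 = 0.280101
Σp_1ᵢ² = 0.1502² + 0.1330² + 0.6180² + 0.0172² + 0.0815² = 0.022560 + 0.017689 + 0.381924 + 0.000296 + 0.006642 = 0.429111
Σp_2ᵢ² = 0.1180² + 0.2809² + 0.3483² + 0.1685² + 0.0843² = 0.013924 + 0.078905 + 0.121313 + 0.028392 + 0.007106 = 0.249640
O = 0.280101 / √(0.429111 × 0.249640) = 0.280101 / 0.3272969 = 0.8558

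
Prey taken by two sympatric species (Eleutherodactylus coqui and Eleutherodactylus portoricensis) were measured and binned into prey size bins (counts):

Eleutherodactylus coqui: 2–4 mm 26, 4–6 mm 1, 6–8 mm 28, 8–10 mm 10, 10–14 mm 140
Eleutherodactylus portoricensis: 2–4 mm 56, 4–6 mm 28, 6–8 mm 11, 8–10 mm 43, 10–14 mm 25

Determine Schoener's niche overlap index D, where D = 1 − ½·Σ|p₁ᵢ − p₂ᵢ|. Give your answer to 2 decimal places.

0.40

Proportions for Eleutherodactylus coqui (n=205): 26/205=0.1268, 1/205=0.0049, 28/205=0.1366, 10/205=0.0488, 140/205=0.6829
Proportions for Eleutherodactylus portoricensis (n=163): 56/163=0.3436, 28/163=0.1718, 11/163=0.0675, 43/163=0.2638, 25/163=0.1534
Σ|p₁ᵢ − p₂ᵢ| = 0.2168 + 0.1669 + 0.0691 + 0.2150 + 0.5295 = 1.1973
D = 1 − ½ × 1.1973 = 1 − 0.59865 = 0.40135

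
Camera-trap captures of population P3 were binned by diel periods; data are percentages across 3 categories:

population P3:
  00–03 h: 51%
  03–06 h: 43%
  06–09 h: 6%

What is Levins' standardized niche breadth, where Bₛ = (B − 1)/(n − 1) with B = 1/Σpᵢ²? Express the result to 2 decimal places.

0.61

Convert percentages to proportions (divide by 100).
Σpᵢ² = 0.51² + 0.43² + 0.06² = 0.2601 + 0.1849 + 0.0036 = 0.4486
B = 1 / 0.4486 = 2.2292
Bₛ = (B − 1)/(n − 1) = (2.2292 − 1)/(3 − 1) = 1.2292/2 = 0.6146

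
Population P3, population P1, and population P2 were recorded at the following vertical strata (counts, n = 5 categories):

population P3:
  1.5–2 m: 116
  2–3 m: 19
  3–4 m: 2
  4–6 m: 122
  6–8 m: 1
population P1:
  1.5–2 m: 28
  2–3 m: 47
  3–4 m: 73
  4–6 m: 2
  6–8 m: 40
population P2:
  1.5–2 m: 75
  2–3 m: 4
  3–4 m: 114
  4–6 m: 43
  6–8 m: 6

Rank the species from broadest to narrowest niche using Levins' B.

population P1 > population P2 > population P3

Proportions for population P3 (n=260): 116/260=0.4462, 19/260=0.0731, 2/260=0.0077, 122/260=0.4692, 1/260=0.0038
Proportions for population P1 (n=190): 28/190=0.1474, 47/190=0.2474, 73/190=0.3842, 2/190=0.0105, 40/190=0.2105
Proportions for population P2 (n=242): 75/242=0.3099, 4/242=0.0165, 114/242=0.4711, 43/242=0.1777, 6/242=0.0248
Σp_P3ᵢ² = 0.4462² + 0.0731² + 0.0077² + 0.4692² + 0.0038² = 0.199094 + 0.005344 + 0.000059 + 0.220149 + 0.000014 = 0.424660
B_P3 = 1 / 0.424660 = 2.3548
Σp_P1ᵢ² = 0.1474² + 0.2474² + 0.3842² + 0.0105² + 0.2105² = 0.021727 + 0.061207 + 0.147610 + 0.000110 + 0.044310 = 0.274964
B_P1 = 1 / 0.274964 = 3.6368
Σp_P2ᵢ² = 0.3099² + 0.0165² + 0.4711² + 0.1777² + 0.0248² = 0.096038 + 0.000272 + 0.221935 + 0.031577 + 0.000615 = 0.350437
B_P2 = 1 / 0.350437 = 2.8536
Ranking by B (broadest → narrowest): population P1 (3.64) > population P2 (2.85) > population P3 (2.35)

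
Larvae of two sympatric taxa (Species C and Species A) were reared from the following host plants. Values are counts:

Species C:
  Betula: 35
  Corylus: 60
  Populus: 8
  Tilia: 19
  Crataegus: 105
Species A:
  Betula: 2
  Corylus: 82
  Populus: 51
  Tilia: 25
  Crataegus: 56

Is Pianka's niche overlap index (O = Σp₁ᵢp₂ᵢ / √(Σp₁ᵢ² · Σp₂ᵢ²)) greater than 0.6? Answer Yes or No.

Yes

Proportions for Species C (n=227): 35/227=0.1542, 60/227=0.2643, 8/227=0.0352, 19/227=0.0837, 105/227=0.4626
Proportions for Species A (n=216): 2/216=0.0093, 82/216=0.3796, 51/216=0.2361, 25/216=0.1157, 56/216=0.2593
Σ p₁ᵢp₂ᵢ = 0.001434 + 0.100328 + 0.008311 + 0.009684 + 0.119952 = 0.239709
Σp_1ᵢ² = 0.1542² + 0.2643² + 0.0352² + 0.0837² + 0.4626² = 0.023778 + 0.069854 + 0.001239 + 0.007006 + 0.213999 = 0.315876
Σp_2ᵢ² = 0.0093² + 0.3796² + 0.2361² + 0.1157² + 0.2593² = 0.000086 + 0.144096 + 0.055743 + 0.013386 + 0.067236 = 0.280547
O = 0.239709 / √(0.315876 × 0.280547) = 0.239709 / 0.2976879 = 0.8052
O = 0.8052 > 0.6 → Yes.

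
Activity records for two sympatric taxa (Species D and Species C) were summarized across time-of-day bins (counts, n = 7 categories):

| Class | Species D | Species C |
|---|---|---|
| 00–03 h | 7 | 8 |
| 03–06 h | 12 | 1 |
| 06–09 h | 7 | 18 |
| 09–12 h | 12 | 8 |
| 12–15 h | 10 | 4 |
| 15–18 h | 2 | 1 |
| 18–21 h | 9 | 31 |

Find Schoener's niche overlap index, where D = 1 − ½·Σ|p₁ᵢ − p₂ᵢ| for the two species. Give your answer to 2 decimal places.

0.58

Proportions for Species D (n=59): 7/59=0.1186, 12/59=0.2034, 7/59=0.1186, 12/59=0.2034, 10/59=0.1695, 2/59=0.0339, 9/59=0.1525
Proportions for Species C (n=71): 8/71=0.1127, 1/71=0.0141, 18/71=0.2535, 8/71=0.1127, 4/71=0.0563, 1/71=0.0141, 31/71=0.4366
Σ|p₁ᵢ − p₂ᵢ| = 0.0059 + 0.1893 + 0.1349 + 0.0907 + 0.1132 + 0.0198 + 0.2841 = 0.8379
D = 1 − ½ × 0.8379 = 1 − 0.41895 = 0.58105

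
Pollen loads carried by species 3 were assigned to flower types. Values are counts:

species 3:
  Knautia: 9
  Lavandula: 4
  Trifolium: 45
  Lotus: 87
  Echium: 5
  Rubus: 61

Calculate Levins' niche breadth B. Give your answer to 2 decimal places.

Proportions for species 3 (n=211): 9/211=0.0427, 4/211=0.0190, 45/211=0.2133, 87/211=0.4123, 5/211=0.0237, 61/211=0.2891
Σpᵢ² = 0.0427² + 0.0190² + 0.2133² + 0.4123² + 0.0237² + 0.2891² = 0.001823 + 0.000361 + 0.045497 + 0.169991 + 0.000562 + 0.083579 = 0.301813
B = 1 / 0.301813 = 3.3133

3.31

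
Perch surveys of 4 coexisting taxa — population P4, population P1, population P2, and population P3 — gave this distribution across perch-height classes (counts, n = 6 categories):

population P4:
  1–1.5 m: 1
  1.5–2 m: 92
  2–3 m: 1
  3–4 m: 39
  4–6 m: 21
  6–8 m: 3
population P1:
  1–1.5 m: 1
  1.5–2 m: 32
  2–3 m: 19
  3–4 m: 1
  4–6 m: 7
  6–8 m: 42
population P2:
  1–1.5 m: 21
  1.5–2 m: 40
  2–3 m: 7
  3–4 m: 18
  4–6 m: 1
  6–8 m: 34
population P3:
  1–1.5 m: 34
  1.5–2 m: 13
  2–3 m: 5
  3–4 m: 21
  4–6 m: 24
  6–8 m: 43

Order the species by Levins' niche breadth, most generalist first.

population P3 > population P2 > population P1 > population P4

Proportions for population P4 (n=157): 1/157=0.0064, 92/157=0.5860, 1/157=0.0064, 39/157=0.2484, 21/157=0.1338, 3/157=0.0191
Proportions for population P1 (n=102): 1/102=0.0098, 32/102=0.3137, 19/102=0.1863, 1/102=0.0098, 7/102=0.0686, 42/102=0.4118
Proportions for population P2 (n=121): 21/121=0.1736, 40/121=0.3306, 7/121=0.0579, 18/121=0.1488, 1/121=0.0083, 34/121=0.2810
Proportions for population P3 (n=140): 34/140=0.2429, 13/140=0.0929, 5/140=0.0357, 21/140=0.1500, 24/140=0.1714, 43/140=0.3071
Σp_P4ᵢ² = 0.0064² + 0.5860² + 0.0064² + 0.2484² + 0.1338² + 0.0191² = 0.000041 + 0.343396 + 0.000041 + 0.061703 + 0.017902 + 0.000365 = 0.423448
B_P4 = 1 / 0.423448 = 2.3616
Σp_P1ᵢ² = 0.0098² + 0.3137² + 0.1863² + 0.0098² + 0.0686² + 0.4118² = 0.000096 + 0.098408 + 0.034708 + 0.000096 + 0.004706 + 0.169579 = 0.307593
B_P1 = 1 / 0.307593 = 3.2510
Σp_P2ᵢ² = 0.1736² + 0.3306² + 0.0579² + 0.1488² + 0.0083² + 0.2810² = 0.030137 + 0.109296 + 0.003352 + 0.022141 + 0.000069 + 0.078961 = 0.243956
B_P2 = 1 / 0.243956 = 4.0991
Σp_P3ᵢ² = 0.2429² + 0.0929² + 0.0357² + 0.1500² + 0.1714² + 0.3071² = 0.059000 + 0.008630 + 0.001274 + 0.022500 + 0.029378 + 0.094310 = 0.215092
B_P3 = 1 / 0.215092 = 4.6492
Ranking by B (broadest → narrowest): population P3 (4.65) > population P2 (4.10) > population P1 (3.25) > population P4 (2.36)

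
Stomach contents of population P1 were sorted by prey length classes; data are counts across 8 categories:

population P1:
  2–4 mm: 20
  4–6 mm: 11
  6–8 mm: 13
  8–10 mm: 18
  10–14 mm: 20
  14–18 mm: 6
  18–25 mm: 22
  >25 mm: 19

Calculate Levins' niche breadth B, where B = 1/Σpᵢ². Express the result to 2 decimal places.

Proportions for population P1 (n=129): 20/129=0.1550, 11/129=0.0853, 13/129=0.1008, 18/129=0.1395, 20/129=0.1550, 6/129=0.0465, 22/129=0.1705, 19/129=0.1473
Σpᵢ² = 0.1550² + 0.0853² + 0.1008² + 0.1395² + 0.1550² + 0.0465² + 0.1705² + 0.1473² = 0.024025 + 0.007276 + 0.010161 + 0.019460 + 0.024025 + 0.002162 + 0.029070 + 0.021697 = 0.137876
B = 1 / 0.137876 = 7.2529

7.25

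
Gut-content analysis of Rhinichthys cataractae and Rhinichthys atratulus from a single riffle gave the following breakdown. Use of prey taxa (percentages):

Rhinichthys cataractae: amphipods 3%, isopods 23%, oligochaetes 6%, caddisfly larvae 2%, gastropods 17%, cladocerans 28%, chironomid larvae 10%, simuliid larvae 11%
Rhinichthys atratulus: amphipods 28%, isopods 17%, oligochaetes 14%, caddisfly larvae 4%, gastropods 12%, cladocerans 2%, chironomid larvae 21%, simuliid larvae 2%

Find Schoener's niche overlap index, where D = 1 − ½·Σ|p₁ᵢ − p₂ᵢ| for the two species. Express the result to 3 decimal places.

Convert percentages to proportions (divide by 100).
Σ|p₁ᵢ − p₂ᵢ| = 0.25 + 0.06 + 0.08 + 0.02 + 0.05 + 0.26 + 0.11 + 0.09 = 0.92
D = 1 − ½ × 0.92 = 1 − 0.460 = 0.54000

0.540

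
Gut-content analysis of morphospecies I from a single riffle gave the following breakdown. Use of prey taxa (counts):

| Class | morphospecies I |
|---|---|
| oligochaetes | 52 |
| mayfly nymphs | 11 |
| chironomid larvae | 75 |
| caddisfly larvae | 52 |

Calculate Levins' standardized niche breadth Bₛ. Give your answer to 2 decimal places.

0.75

Proportions for morphospecies I (n=190): 52/190=0.2737, 11/190=0.0579, 75/190=0.3947, 52/190=0.2737
Σpᵢ² = 0.2737² + 0.0579² + 0.3947² + 0.2737² = 0.074912 + 0.003352 + 0.155788 + 0.074912 = 0.308964
B = 1 / 0.308964 = 3.2366
Bₛ = (B − 1)/(n − 1) = (3.2366 − 1)/(4 − 1) = 2.2366/3 = 0.7455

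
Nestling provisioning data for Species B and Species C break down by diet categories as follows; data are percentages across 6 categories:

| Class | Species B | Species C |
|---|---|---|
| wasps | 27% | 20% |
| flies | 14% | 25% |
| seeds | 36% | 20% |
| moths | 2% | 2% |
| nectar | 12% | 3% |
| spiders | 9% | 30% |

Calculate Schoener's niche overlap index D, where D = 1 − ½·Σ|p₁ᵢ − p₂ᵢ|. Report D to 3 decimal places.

Convert percentages to proportions (divide by 100).
Σ|p₁ᵢ − p₂ᵢ| = 0.07 + 0.11 + 0.16 + 0.00 + 0.09 + 0.21 = 0.64
D = 1 − ½ × 0.64 = 1 − 0.320 = 0.68000

0.680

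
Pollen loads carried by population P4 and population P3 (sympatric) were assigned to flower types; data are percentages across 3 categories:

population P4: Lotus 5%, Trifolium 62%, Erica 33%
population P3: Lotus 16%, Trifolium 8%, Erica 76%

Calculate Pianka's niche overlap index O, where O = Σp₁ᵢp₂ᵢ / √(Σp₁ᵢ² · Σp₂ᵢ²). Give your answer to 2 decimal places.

Convert percentages to proportions (divide by 100).
Σ p₁ᵢp₂ᵢ = 0.0080 + 0.0496 + 0.2508 = 0.3084
Σp_1ᵢ² = 0.05² + 0.62² + 0.33² = 0.0025 + 0.3844 + 0.1089 = 0.4958
Σp_2ᵢ² = 0.16² + 0.08² + 0.76² = 0.0256 + 0.0064 + 0.5776 = 0.6096
O = 0.3084 / √(0.4958 × 0.6096) = 0.3084 / 0.54976 = 0.5610

0.56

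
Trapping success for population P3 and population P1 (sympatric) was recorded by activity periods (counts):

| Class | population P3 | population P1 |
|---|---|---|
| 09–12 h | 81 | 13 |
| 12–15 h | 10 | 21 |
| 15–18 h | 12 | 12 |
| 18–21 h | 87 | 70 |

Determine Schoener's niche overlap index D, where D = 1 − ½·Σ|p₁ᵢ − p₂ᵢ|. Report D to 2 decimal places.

0.69

Proportions for population P3 (n=190): 81/190=0.4263, 10/190=0.0526, 12/190=0.0632, 87/190=0.4579
Proportions for population P1 (n=116): 13/116=0.1121, 21/116=0.1810, 12/116=0.1034, 70/116=0.6034
Σ|p₁ᵢ − p₂ᵢ| = 0.3142 + 0.1284 + 0.0402 + 0.1455 = 0.6283
D = 1 − ½ × 0.6283 = 1 − 0.31415 = 0.68585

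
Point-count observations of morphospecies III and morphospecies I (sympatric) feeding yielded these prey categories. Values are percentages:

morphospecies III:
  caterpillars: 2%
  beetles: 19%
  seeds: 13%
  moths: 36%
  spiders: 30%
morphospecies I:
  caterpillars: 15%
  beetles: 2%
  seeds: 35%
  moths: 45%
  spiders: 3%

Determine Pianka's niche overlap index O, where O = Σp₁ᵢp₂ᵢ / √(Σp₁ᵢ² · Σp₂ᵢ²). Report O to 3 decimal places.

Convert percentages to proportions (divide by 100).
Σ p₁ᵢp₂ᵢ = 0.0030 + 0.0038 + 0.0455 + 0.1620 + 0.0090 = 0.2233
Σp_1ᵢ² = 0.02² + 0.19² + 0.13² + 0.36² + 0.30² = 0.0004 + 0.0361 + 0.0169 + 0.1296 + 0.0900 = 0.2730
Σp_2ᵢ² = 0.15² + 0.02² + 0.35² + 0.45² + 0.03² = 0.0225 + 0.0004 + 0.1225 + 0.2025 + 0.0009 = 0.3488
O = 0.2233 / √(0.2730 × 0.3488) = 0.2233 / 0.308581 = 0.72363

0.724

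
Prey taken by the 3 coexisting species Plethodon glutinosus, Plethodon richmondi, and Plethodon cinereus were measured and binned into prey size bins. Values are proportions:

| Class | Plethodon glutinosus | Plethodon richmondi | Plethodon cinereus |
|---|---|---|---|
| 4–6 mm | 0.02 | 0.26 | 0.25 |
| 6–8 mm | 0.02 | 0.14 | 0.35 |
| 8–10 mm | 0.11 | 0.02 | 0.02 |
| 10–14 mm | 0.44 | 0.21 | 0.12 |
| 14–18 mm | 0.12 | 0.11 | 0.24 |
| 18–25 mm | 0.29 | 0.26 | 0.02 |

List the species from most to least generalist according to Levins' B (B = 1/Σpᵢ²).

Σp_glutᵢ² = 0.02² + 0.02² + 0.11² + 0.44² + 0.12² + 0.29² = 0.0004 + 0.0004 + 0.0121 + 0.1936 + 0.0144 + 0.0841 = 0.3050
B_glut = 1 / 0.3050 = 3.2787
Σp_richᵢ² = 0.26² + 0.14² + 0.02² + 0.21² + 0.11² + 0.26² = 0.0676 + 0.0196 + 0.0004 + 0.0441 + 0.0121 + 0.0676 = 0.2114
B_rich = 1 / 0.2114 = 4.7304
Σp_cineᵢ² = 0.25² + 0.35² + 0.02² + 0.12² + 0.24² + 0.02² = 0.0625 + 0.1225 + 0.0004 + 0.0144 + 0.0576 + 0.0004 = 0.2578
B_cine = 1 / 0.2578 = 3.8790
Ranking by B (broadest → narrowest): Plethodon richmondi (4.73) > Plethodon cinereus (3.88) > Plethodon glutinosus (3.28)

Plethodon richmondi > Plethodon cinereus > Plethodon glutinosus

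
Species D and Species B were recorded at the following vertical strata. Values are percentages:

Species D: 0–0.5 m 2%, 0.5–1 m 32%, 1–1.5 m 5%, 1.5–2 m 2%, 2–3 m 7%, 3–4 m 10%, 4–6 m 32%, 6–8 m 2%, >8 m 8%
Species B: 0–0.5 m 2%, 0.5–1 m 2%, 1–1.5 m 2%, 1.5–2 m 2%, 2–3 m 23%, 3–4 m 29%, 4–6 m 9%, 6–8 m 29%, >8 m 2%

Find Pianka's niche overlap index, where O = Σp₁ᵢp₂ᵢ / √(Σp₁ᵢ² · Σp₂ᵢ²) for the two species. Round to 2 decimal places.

Convert percentages to proportions (divide by 100).
Σ p₁ᵢp₂ᵢ = 0.0004 + 0.0064 + 0.0010 + 0.0004 + 0.0161 + 0.0290 + 0.0288 + 0.0058 + 0.0016 = 0.0895
Σp_1ᵢ² = 0.02² + 0.32² + 0.05² + 0.02² + 0.07² + 0.10² + 0.32² + 0.02² + 0.08² = 0.0004 + 0.1024 + 0.0025 + 0.0004 + 0.0049 + 0.0100 + 0.1024 + 0.0004 + 0.0064 = 0.2298
Σp_2ᵢ² = 0.02² + 0.02² + 0.02² + 0.02² + 0.23² + 0.29² + 0.09² + 0.29² + 0.02² = 0.0004 + 0.0004 + 0.0004 + 0.0004 + 0.0529 + 0.0841 + 0.0081 + 0.0841 + 0.0004 = 0.2312
O = 0.0895 / √(0.2298 × 0.2312) = 0.0895 / 0.23050 = 0.3883

0.39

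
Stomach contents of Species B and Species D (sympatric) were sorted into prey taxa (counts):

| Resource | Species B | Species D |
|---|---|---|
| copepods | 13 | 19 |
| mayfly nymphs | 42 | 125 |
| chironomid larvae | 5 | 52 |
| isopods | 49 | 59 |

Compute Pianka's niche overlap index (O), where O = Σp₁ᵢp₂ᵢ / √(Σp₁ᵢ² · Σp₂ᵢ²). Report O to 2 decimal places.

Proportions for Species B (n=109): 13/109=0.1193, 42/109=0.3853, 5/109=0.0459, 49/109=0.4495
Proportions for Species D (n=255): 19/255=0.0745, 125/255=0.4902, 52/255=0.2039, 59/255=0.2314
Σ p₁ᵢp₂ᵢ = 0.008888 + 0.188874 + 0.009359 + 0.104014 = 0.311135
Σp_1ᵢ² = 0.1193² + 0.3853² + 0.0459² + 0.4495² = 0.014232 + 0.148456 + 0.002107 + 0.202050 = 0.366845
Σp_2ᵢ² = 0.0745² + 0.4902² + 0.2039² + 0.2314² = 0.005550 + 0.240296 + 0.041575 + 0.053546 = 0.340967
O = 0.311135 / √(0.366845 × 0.340967) = 0.311135 / 0.3536694 = 0.8797

0.88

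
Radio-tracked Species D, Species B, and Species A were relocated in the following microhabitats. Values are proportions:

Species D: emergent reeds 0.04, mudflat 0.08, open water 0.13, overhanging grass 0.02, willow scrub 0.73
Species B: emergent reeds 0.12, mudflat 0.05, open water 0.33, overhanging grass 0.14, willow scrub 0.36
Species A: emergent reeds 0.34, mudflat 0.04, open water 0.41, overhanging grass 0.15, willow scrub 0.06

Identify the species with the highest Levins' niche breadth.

Σp_Dᵢ² = 0.04² + 0.08² + 0.13² + 0.02² + 0.73² = 0.0016 + 0.0064 + 0.0169 + 0.0004 + 0.5329 = 0.5582
B_D = 1 / 0.5582 = 1.7915
Σp_Bᵢ² = 0.12² + 0.05² + 0.33² + 0.14² + 0.36² = 0.0144 + 0.0025 + 0.1089 + 0.0196 + 0.1296 = 0.2750
B_B = 1 / 0.2750 = 3.6364
Σp_Aᵢ² = 0.34² + 0.04² + 0.41² + 0.15² + 0.06² = 0.1156 + 0.0016 + 0.1681 + 0.0225 + 0.0036 = 0.3114
B_A = 1 / 0.3114 = 3.2113
Highest B → broadest niche (most generalist): Species B (B = 3.64).

Species B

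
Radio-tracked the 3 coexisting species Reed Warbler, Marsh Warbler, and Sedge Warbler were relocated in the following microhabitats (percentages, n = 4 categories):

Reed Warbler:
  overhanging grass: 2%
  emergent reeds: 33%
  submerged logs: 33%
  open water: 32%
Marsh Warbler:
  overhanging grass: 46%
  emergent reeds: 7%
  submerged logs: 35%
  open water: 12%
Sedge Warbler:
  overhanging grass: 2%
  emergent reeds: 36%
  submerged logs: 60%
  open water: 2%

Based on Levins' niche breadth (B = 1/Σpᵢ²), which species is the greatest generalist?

Convert percentages to proportions (divide by 100).
Σp_Reedᵢ² = 0.02² + 0.33² + 0.33² + 0.32² = 0.0004 + 0.1089 + 0.1089 + 0.1024 = 0.3206
B_Reed = 1 / 0.3206 = 3.1192
Σp_Marsᵢ² = 0.46² + 0.07² + 0.35² + 0.12² = 0.2116 + 0.0049 + 0.1225 + 0.0144 = 0.3534
B_Mars = 1 / 0.3534 = 2.8297
Σp_Sedgᵢ² = 0.02² + 0.36² + 0.60² + 0.02² = 0.0004 + 0.1296 + 0.3600 + 0.0004 = 0.4904
B_Sedg = 1 / 0.4904 = 2.0392
Highest B → broadest niche (most generalist): Reed Warbler (B = 3.12).

Reed Warbler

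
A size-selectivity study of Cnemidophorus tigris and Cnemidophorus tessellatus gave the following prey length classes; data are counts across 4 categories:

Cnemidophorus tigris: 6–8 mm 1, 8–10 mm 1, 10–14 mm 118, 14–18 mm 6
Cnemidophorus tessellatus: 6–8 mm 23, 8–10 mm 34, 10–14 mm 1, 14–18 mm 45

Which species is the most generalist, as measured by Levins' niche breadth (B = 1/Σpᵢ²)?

Proportions for Cnemidophorus tigris (n=126): 1/126=0.0079, 1/126=0.0079, 118/126=0.9365, 6/126=0.0476
Proportions for Cnemidophorus tessellatus (n=103): 23/103=0.2233, 34/103=0.3301, 1/103=0.0097, 45/103=0.4369
Σp_tigrᵢ² = 0.0079² + 0.0079² + 0.9365² + 0.0476² = 0.000062 + 0.000062 + 0.877032 + 0.002266 = 0.879422
B_tigr = 1 / 0.879422 = 1.1371
Σp_tessᵢ² = 0.2233² + 0.3301² + 0.0097² + 0.4369² = 0.049863 + 0.108966 + 0.000094 + 0.190882 = 0.349805
B_tess = 1 / 0.349805 = 2.8587
Highest B → broadest niche (most generalist): Cnemidophorus tessellatus (B = 2.86).

Cnemidophorus tessellatus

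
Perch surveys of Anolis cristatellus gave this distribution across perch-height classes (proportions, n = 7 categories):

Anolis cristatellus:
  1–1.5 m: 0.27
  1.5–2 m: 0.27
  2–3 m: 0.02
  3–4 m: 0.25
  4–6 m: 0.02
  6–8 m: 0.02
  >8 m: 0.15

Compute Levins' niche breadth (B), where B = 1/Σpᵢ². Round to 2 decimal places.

Σpᵢ² = 0.27² + 0.27² + 0.02² + 0.25² + 0.02² + 0.02² + 0.15² = 0.0729 + 0.0729 + 0.0004 + 0.0625 + 0.0004 + 0.0004 + 0.0225 = 0.2320
B = 1 / 0.2320 = 4.3103

4.31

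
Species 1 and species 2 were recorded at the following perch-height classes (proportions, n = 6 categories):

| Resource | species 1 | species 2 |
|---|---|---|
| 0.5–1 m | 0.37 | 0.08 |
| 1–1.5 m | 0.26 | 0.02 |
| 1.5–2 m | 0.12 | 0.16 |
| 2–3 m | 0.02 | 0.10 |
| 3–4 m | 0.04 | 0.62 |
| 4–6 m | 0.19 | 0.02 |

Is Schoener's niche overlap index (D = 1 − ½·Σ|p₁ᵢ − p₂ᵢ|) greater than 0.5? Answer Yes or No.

No

Σ|p₁ᵢ − p₂ᵢ| = 0.29 + 0.24 + 0.04 + 0.08 + 0.58 + 0.17 = 1.40
D = 1 − ½ × 1.40 = 1 − 0.700 = 0.3000
D = 0.3000 < 0.5 → No.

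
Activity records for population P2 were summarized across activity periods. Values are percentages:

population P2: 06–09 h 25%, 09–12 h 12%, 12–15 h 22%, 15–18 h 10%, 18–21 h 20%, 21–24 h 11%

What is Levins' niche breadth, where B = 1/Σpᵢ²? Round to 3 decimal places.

5.336

Convert percentages to proportions (divide by 100).
Σpᵢ² = 0.25² + 0.12² + 0.22² + 0.10² + 0.20² + 0.11² = 0.0625 + 0.0144 + 0.0484 + 0.0100 + 0.0400 + 0.0121 = 0.1874
B = 1 / 0.1874 = 5.33618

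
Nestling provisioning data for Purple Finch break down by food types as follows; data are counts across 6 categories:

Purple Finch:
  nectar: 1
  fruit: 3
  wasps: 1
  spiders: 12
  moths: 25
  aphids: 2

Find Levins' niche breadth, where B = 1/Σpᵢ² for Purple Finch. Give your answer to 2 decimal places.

2.47

Proportions for Purple Finch (n=44): 1/44=0.0227, 3/44=0.0682, 1/44=0.0227, 12/44=0.2727, 25/44=0.5682, 2/44=0.0455
Σpᵢ² = 0.0227² + 0.0682² + 0.0227² + 0.2727² + 0.5682² + 0.0455² = 0.000515 + 0.004651 + 0.000515 + 0.074365 + 0.322851 + 0.002070 = 0.404967
B = 1 / 0.404967 = 2.4693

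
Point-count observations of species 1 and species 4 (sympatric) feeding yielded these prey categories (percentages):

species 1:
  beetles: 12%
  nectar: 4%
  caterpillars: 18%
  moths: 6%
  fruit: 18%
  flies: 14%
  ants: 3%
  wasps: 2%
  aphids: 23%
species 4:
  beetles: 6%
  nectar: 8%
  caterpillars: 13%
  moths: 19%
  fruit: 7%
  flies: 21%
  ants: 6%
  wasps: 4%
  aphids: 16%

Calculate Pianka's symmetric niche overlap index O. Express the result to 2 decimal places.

Convert percentages to proportions (divide by 100).
Σ p₁ᵢp₂ᵢ = 0.0072 + 0.0032 + 0.0234 + 0.0114 + 0.0126 + 0.0294 + 0.0018 + 0.0008 + 0.0368 = 0.1266
Σp_1ᵢ² = 0.12² + 0.04² + 0.18² + 0.06² + 0.18² + 0.14² + 0.03² + 0.02² + 0.23² = 0.0144 + 0.0016 + 0.0324 + 0.0036 + 0.0324 + 0.0196 + 0.0009 + 0.0004 + 0.0529 = 0.1582
Σp_2ᵢ² = 0.06² + 0.08² + 0.13² + 0.19² + 0.07² + 0.21² + 0.06² + 0.04² + 0.16² = 0.0036 + 0.0064 + 0.0169 + 0.0361 + 0.0049 + 0.0441 + 0.0036 + 0.0016 + 0.0256 = 0.1428
O = 0.1266 / √(0.1582 × 0.1428) = 0.1266 / 0.15030 = 0.8423

0.84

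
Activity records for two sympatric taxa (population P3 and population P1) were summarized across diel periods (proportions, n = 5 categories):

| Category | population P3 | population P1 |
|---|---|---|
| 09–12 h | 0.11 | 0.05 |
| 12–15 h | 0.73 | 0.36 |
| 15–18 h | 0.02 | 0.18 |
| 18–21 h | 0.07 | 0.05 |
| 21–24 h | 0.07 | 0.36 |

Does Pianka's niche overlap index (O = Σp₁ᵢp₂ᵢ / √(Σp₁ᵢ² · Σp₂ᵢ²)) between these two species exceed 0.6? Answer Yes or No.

Yes

Σ p₁ᵢp₂ᵢ = 0.0055 + 0.2628 + 0.0036 + 0.0035 + 0.0252 = 0.3006
Σp_1ᵢ² = 0.11² + 0.73² + 0.02² + 0.07² + 0.07² = 0.0121 + 0.5329 + 0.0004 + 0.0049 + 0.0049 = 0.5552
Σp_2ᵢ² = 0.05² + 0.36² + 0.18² + 0.05² + 0.36² = 0.0025 + 0.1296 + 0.0324 + 0.0025 + 0.1296 = 0.2966
O = 0.3006 / √(0.5552 × 0.2966) = 0.3006 / 0.40580 = 0.7408
O = 0.7408 > 0.6 → Yes.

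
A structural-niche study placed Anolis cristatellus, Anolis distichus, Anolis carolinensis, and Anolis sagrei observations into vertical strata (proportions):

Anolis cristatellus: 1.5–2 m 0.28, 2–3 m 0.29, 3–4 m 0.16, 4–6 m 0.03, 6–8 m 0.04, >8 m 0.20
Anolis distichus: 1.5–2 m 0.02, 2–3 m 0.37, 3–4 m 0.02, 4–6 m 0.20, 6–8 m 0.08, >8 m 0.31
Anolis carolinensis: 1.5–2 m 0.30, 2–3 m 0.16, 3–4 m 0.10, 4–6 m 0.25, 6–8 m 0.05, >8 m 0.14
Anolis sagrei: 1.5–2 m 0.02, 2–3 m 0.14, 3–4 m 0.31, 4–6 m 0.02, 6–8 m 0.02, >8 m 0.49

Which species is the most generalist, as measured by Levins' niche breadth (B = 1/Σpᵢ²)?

Anolis carolinensis

Σp_crisᵢ² = 0.28² + 0.29² + 0.16² + 0.03² + 0.04² + 0.20² = 0.0784 + 0.0841 + 0.0256 + 0.0009 + 0.0016 + 0.0400 = 0.2306
B_cris = 1 / 0.2306 = 4.3365
Σp_distᵢ² = 0.02² + 0.37² + 0.02² + 0.20² + 0.08² + 0.31² = 0.0004 + 0.1369 + 0.0004 + 0.0400 + 0.0064 + 0.0961 = 0.2802
B_dist = 1 / 0.2802 = 3.5689
Σp_caroᵢ² = 0.30² + 0.16² + 0.10² + 0.25² + 0.05² + 0.14² = 0.0900 + 0.0256 + 0.0100 + 0.0625 + 0.0025 + 0.0196 = 0.2102
B_caro = 1 / 0.2102 = 4.7574
Σp_sagrᵢ² = 0.02² + 0.14² + 0.31² + 0.02² + 0.02² + 0.49² = 0.0004 + 0.0196 + 0.0961 + 0.0004 + 0.0004 + 0.2401 = 0.3570
B_sagr = 1 / 0.3570 = 2.8011
Highest B → broadest niche (most generalist): Anolis carolinensis (B = 4.76).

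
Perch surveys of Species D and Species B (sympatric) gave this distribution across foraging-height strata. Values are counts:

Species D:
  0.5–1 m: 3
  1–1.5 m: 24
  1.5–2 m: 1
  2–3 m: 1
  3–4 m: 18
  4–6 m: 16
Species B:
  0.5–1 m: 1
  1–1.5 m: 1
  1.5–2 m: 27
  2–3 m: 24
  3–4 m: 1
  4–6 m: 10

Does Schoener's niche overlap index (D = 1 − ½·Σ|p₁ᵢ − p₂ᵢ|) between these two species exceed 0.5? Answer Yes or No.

Proportions for Species D (n=63): 3/63=0.0476, 24/63=0.3810, 1/63=0.0159, 1/63=0.0159, 18/63=0.2857, 16/63=0.2540
Proportions for Species B (n=64): 1/64=0.0156, 1/64=0.0156, 27/64=0.4219, 24/64=0.3750, 1/64=0.0156, 10/64=0.1563
Σ|p₁ᵢ − p₂ᵢ| = 0.0320 + 0.3654 + 0.4060 + 0.3591 + 0.2701 + 0.0977 = 1.5303
D = 1 − ½ × 1.5303 = 1 − 0.76515 = 0.23485
D = 0.23485 < 0.5 → No.

No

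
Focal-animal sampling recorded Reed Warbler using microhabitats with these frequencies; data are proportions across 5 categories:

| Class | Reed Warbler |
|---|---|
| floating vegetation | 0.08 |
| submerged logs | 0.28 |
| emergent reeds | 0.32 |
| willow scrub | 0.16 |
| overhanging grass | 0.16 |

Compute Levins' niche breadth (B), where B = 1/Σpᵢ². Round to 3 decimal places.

Σpᵢ² = 0.08² + 0.28² + 0.32² + 0.16² + 0.16² = 0.0064 + 0.0784 + 0.1024 + 0.0256 + 0.0256 = 0.2384
B = 1 / 0.2384 = 4.19463

4.195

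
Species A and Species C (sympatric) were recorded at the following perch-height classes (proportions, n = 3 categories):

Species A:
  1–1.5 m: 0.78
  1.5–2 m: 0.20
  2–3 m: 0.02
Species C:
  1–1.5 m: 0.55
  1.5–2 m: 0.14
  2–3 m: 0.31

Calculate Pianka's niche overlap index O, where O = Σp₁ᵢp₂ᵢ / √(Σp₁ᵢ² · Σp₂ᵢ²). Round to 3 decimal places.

Σ p₁ᵢp₂ᵢ = 0.4290 + 0.0280 + 0.0062 = 0.4632
Σp_1ᵢ² = 0.78² + 0.20² + 0.02² = 0.6084 + 0.0400 + 0.0004 = 0.6488
Σp_2ᵢ² = 0.55² + 0.14² + 0.31² = 0.3025 + 0.0196 + 0.0961 = 0.4182
O = 0.4632 / √(0.6488 × 0.4182) = 0.4632 / 0.520892 = 0.88924

0.889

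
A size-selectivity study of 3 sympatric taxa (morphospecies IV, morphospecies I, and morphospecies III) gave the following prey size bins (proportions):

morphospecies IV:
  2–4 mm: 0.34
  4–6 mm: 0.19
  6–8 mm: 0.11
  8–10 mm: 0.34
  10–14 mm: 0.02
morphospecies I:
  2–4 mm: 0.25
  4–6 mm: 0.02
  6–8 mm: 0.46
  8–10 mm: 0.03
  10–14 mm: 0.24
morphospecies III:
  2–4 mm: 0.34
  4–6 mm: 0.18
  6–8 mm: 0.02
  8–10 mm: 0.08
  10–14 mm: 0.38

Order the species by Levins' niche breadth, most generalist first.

morphospecies IV > morphospecies III > morphospecies I

Σp_IVᵢ² = 0.34² + 0.19² + 0.11² + 0.34² + 0.02² = 0.1156 + 0.0361 + 0.0121 + 0.1156 + 0.0004 = 0.2798
B_IV = 1 / 0.2798 = 3.5740
Σp_Iᵢ² = 0.25² + 0.02² + 0.46² + 0.03² + 0.24² = 0.0625 + 0.0004 + 0.2116 + 0.0009 + 0.0576 = 0.3330
B_I = 1 / 0.3330 = 3.0030
Σp_IIIᵢ² = 0.34² + 0.18² + 0.02² + 0.08² + 0.38² = 0.1156 + 0.0324 + 0.0004 + 0.0064 + 0.1444 = 0.2992
B_III = 1 / 0.2992 = 3.3422
Ranking by B (broadest → narrowest): morphospecies IV (3.57) > morphospecies III (3.34) > morphospecies I (3.00)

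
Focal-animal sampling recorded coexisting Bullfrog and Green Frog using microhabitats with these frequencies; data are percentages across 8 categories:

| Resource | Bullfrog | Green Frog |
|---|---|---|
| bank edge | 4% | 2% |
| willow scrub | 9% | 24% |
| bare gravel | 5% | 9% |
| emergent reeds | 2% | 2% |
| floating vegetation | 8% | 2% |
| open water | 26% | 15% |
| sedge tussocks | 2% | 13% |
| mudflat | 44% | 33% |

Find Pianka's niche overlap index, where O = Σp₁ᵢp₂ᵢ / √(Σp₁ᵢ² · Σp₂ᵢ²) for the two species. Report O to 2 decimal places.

0.88

Convert percentages to proportions (divide by 100).
Σ p₁ᵢp₂ᵢ = 0.0008 + 0.0216 + 0.0045 + 0.0004 + 0.0016 + 0.0390 + 0.0026 + 0.1452 = 0.2157
Σp_1ᵢ² = 0.04² + 0.09² + 0.05² + 0.02² + 0.08² + 0.26² + 0.02² + 0.44² = 0.0016 + 0.0081 + 0.0025 + 0.0004 + 0.0064 + 0.0676 + 0.0004 + 0.1936 = 0.2806
Σp_2ᵢ² = 0.02² + 0.24² + 0.09² + 0.02² + 0.02² + 0.15² + 0.13² + 0.33² = 0.0004 + 0.0576 + 0.0081 + 0.0004 + 0.0004 + 0.0225 + 0.0169 + 0.1089 = 0.2152
O = 0.2157 / √(0.2806 × 0.2152) = 0.2157 / 0.24573 = 0.8778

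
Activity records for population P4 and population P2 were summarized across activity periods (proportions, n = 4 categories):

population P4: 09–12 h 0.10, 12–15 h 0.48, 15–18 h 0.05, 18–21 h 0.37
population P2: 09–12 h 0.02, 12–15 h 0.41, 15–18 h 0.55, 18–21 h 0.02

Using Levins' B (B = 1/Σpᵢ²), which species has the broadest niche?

Σp_P4ᵢ² = 0.10² + 0.48² + 0.05² + 0.37² = 0.0100 + 0.2304 + 0.0025 + 0.1369 = 0.3798
B_P4 = 1 / 0.3798 = 2.6330
Σp_P2ᵢ² = 0.02² + 0.41² + 0.55² + 0.02² = 0.0004 + 0.1681 + 0.3025 + 0.0004 = 0.4714
B_P2 = 1 / 0.4714 = 2.1213
Highest B → broadest niche (most generalist): population P4 (B = 2.63).

population P4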